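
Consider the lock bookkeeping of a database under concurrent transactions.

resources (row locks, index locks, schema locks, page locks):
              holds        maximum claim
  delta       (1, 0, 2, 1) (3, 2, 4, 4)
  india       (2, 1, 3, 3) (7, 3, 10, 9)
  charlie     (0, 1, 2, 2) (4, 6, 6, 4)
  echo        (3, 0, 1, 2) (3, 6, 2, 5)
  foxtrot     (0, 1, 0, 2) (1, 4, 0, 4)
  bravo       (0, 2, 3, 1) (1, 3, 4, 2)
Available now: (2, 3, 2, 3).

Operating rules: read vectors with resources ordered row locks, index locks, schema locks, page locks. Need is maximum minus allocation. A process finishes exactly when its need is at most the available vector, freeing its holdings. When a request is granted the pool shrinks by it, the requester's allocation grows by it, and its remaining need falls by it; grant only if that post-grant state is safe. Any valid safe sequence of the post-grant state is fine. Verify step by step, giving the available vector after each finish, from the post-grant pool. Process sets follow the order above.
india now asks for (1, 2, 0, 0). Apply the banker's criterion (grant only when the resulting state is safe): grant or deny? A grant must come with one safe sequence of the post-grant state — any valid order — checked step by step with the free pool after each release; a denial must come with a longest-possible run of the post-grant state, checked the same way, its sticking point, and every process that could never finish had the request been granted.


DENY — the pretend-granted state is unsafe.
Key observation: after bravo, foxtrot the pool peaks at (1, 4, 5, 6), and each blocked process is short somewhere: delta on row locks; india on row locks, schema locks; charlie on row locks, index locks; echo on index locks.
After a pretend grant, a maximal execution: bravo, foxtrot — then nothing else fits. Step-by-step check:
  pool = (1, 1, 2, 3)
  bravo: need (1, 1, 1, 1) fits (1, 1, 2, 3); releases (0, 2, 3, 1), pool now (1, 3, 5, 4)
  foxtrot: need (1, 3, 0, 2) fits (1, 3, 5, 4); releases (0, 1, 0, 2), pool now (1, 4, 5, 6)
  delta still needs (2, 2, 2, 3) but only (1, 4, 5, 6) is free — short on row locks
  india still needs (4, 0, 7, 6) but only (1, 4, 5, 6) is free — short on row locks and schema locks
  charlie still needs (4, 5, 4, 2) but only (1, 4, 5, 6) is free — short on row locks and index locks
  echo still needs (0, 6, 1, 3) but only (1, 4, 5, 6) is free — short on index locks
Processes that could never finish after the grant: delta, india, charlie and echo.


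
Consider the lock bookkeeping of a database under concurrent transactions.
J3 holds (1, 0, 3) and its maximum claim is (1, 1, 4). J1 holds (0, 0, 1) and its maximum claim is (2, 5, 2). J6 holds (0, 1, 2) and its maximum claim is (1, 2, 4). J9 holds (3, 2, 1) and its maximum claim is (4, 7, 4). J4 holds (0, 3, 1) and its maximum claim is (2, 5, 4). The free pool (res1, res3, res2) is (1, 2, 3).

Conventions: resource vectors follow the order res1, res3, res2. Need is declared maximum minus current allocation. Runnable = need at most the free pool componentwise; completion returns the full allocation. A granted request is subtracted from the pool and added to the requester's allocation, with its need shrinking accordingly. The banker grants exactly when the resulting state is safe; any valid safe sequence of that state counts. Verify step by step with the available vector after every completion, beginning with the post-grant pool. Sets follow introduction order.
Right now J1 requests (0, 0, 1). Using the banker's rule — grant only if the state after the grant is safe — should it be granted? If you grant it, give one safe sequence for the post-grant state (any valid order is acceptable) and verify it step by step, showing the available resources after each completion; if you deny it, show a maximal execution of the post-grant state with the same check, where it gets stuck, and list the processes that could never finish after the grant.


GRANT: granting preserves safety; a valid post-grant sequence is J3, J6, J4, J1, J9.
Key observation: granting shrinks the pool to (1, 2, 2), yet J3 still fits and the chain goes through.
Check on the post-grant state, step by step:
  pool = (1, 2, 2)
  J3: need (0, 1, 1) fits (1, 2, 2); releases (1, 0, 3), pool now (2, 2, 5)
  J6: need (1, 1, 2) fits (2, 2, 5); releases (0, 1, 2), pool now (2, 3, 7)
  J4: need (2, 2, 3) fits (2, 3, 7); releases (0, 3, 1), pool now (2, 6, 8)
  J1: need (2, 5, 0) fits (2, 6, 8); releases (0, 0, 2), pool now (2, 6, 10)
  J9: need (1, 5, 3) fits (2, 6, 10); releases (3, 2, 1), pool now (5, 8, 11)


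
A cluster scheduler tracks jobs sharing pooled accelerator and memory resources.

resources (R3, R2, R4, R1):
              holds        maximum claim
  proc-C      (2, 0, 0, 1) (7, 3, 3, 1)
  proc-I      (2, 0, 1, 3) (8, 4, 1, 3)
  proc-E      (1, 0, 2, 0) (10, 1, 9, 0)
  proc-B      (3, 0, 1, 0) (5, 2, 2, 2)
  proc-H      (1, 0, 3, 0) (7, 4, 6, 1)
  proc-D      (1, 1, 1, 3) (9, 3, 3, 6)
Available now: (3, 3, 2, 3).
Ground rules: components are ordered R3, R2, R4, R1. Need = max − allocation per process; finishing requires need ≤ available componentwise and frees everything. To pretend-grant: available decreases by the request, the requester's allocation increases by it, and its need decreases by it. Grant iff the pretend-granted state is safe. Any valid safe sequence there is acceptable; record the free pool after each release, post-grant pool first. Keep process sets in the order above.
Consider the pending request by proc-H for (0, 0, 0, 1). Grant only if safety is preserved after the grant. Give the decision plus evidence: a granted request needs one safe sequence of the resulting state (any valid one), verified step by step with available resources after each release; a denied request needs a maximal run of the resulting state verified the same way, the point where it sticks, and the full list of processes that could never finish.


GRANT: granting preserves safety; a valid post-grant sequence is proc-B, proc-C, proc-D, proc-H, proc-I, proc-E.
Key observation: even at the reduced pool (3, 3, 2, 2), proc-B fits immediately, so safety survives the grant.
Verifying the post-grant state step by step:
  pool = (3, 3, 2, 2)
  proc-B: need (2, 2, 1, 2) fits (3, 3, 2, 2); releases (3, 0, 1, 0), pool now (6, 3, 3, 2)
  proc-C: need (5, 3, 3, 0) fits (6, 3, 3, 2); releases (2, 0, 0, 1), pool now (8, 3, 3, 3)
  proc-D: need (8, 2, 2, 3) fits (8, 3, 3, 3); releases (1, 1, 1, 3), pool now (9, 4, 4, 6)
  proc-H: need (6, 4, 3, 0) fits (9, 4, 4, 6); releases (1, 0, 3, 1), pool now (10, 4, 7, 7)
  proc-I: need (6, 4, 0, 0) fits (10, 4, 7, 7); releases (2, 0, 1, 3), pool now (12, 4, 8, 10)
  proc-E: need (9, 1, 7, 0) fits (12, 4, 8, 10); releases (1, 0, 2, 0), pool now (13, 4, 10, 10)


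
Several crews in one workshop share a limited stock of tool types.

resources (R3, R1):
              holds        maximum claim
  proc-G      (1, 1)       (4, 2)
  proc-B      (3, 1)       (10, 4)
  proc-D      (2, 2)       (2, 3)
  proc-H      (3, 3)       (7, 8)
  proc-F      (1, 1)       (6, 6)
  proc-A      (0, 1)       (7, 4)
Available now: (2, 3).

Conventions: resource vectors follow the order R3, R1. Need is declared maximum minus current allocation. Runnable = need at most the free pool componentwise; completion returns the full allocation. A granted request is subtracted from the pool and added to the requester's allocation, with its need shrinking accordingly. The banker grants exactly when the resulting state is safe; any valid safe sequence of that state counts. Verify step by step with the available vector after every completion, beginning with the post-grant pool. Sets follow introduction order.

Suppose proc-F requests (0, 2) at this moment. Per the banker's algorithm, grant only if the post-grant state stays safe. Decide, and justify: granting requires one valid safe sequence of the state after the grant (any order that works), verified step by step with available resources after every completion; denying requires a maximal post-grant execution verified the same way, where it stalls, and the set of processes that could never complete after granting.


GRANT: granting preserves safety; a valid post-grant sequence is proc-D, proc-G, proc-F, proc-H, proc-B, proc-A.
Key observation: (2, 1) free after granting still covers proc-D first, and each release covers the next.
Step-by-step check of the post-grant state:
  pool = (2, 1)
  run proc-D (needs (0, 1), free (2, 1)); after release of (2, 2) the pool is (4, 3)
  run proc-G (needs (3, 1), free (4, 3)); after release of (1, 1) the pool is (5, 4)
  run proc-F (needs (5, 3), free (5, 4)); after release of (1, 3) the pool is (6, 7)
  run proc-H (needs (4, 5), free (6, 7)); after release of (3, 3) the pool is (9, 10)
  run proc-B (needs (7, 3), free (9, 10)); after release of (3, 1) the pool is (12, 11)
  run proc-A (needs (7, 3), free (12, 11)); after release of (0, 1) the pool is (12, 12)


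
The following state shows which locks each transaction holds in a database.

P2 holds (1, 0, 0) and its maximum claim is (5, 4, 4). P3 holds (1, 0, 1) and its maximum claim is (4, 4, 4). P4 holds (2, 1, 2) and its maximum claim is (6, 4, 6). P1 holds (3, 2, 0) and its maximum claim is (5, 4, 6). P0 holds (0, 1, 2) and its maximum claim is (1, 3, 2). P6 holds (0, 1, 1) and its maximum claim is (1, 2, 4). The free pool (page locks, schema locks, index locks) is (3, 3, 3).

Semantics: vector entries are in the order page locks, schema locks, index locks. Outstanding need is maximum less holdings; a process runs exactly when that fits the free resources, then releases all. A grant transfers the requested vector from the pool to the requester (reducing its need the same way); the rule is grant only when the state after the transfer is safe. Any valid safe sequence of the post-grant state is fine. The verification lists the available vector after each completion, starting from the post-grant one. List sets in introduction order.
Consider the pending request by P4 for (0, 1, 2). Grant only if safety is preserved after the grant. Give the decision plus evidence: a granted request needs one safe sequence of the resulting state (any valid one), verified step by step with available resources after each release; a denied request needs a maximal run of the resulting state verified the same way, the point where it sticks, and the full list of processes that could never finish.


GRANT: granting preserves safety; a valid post-grant sequence is P0, P6, P3, P4, P2, P1.
Key observation: (3, 2, 1) free after granting still covers P0 first, and each release covers the next.
Check on the post-grant state, step by step:
  pool = (3, 2, 1)
  P0 needs (1, 2, 0) <= (3, 2, 1) -> finishes; pool += (0, 1, 2) = (3, 3, 3)
  P6 needs (1, 1, 3) <= (3, 3, 3) -> finishes; pool += (0, 1, 1) = (3, 4, 4)
  P3 needs (3, 4, 3) <= (3, 4, 4) -> finishes; pool += (1, 0, 1) = (4, 4, 5)
  P4 needs (4, 2, 2) <= (4, 4, 5) -> finishes; pool += (2, 2, 4) = (6, 6, 9)
  P2 needs (4, 4, 4) <= (6, 6, 9) -> finishes; pool += (1, 0, 0) = (7, 6, 9)
  P1 needs (2, 2, 6) <= (7, 6, 9) -> finishes; pool += (3, 2, 0) = (10, 8, 9)


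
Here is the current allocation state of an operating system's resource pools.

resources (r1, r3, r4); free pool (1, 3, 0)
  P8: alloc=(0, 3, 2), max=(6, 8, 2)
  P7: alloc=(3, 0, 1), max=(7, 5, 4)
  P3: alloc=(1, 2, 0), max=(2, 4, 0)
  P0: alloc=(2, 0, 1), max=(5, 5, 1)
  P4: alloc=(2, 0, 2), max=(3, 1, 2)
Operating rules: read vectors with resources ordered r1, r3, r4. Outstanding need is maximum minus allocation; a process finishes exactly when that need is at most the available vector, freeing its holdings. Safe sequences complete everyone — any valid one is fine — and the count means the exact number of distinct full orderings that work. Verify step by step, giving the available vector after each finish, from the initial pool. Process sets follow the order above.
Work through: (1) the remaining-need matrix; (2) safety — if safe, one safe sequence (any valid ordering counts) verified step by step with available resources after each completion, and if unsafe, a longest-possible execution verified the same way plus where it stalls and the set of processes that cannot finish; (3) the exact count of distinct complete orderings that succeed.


(1) Remaining need (order r1, r3, r4):
  P8: (6, 5, 0)
  P7: (4, 5, 3)
  P3: (1, 2, 0)
  P0: (3, 5, 0)
  P4: (1, 1, 0)
(2) The state is SAFE; one workable sequence: P4, P3, P0, P8, P7.
Key observation: reading the order forward, P4 is the first process whose need (1, 1, 0) meets the free pool (1, 3, 0) exactly on a resource it requests.
Step-by-step check:
  pool = (1, 3, 0)
  run P4 (needs (1, 1, 0), free (1, 3, 0)); after release of (2, 0, 2) the pool is (3, 3, 2)
  run P3 (needs (1, 2, 0), free (3, 3, 2)); after release of (1, 2, 0) the pool is (4, 5, 2)
  run P0 (needs (3, 5, 0), free (4, 5, 2)); after release of (2, 0, 1) the pool is (6, 5, 3)
  run P8 (needs (6, 5, 0), free (6, 5, 3)); after release of (0, 3, 2) the pool is (6, 8, 5)
  run P7 (needs (4, 5, 3), free (6, 8, 5)); after release of (3, 0, 1) the pool is (9, 8, 6)
(3) Precisely 4 of the possible complete orderings are safe sequences.


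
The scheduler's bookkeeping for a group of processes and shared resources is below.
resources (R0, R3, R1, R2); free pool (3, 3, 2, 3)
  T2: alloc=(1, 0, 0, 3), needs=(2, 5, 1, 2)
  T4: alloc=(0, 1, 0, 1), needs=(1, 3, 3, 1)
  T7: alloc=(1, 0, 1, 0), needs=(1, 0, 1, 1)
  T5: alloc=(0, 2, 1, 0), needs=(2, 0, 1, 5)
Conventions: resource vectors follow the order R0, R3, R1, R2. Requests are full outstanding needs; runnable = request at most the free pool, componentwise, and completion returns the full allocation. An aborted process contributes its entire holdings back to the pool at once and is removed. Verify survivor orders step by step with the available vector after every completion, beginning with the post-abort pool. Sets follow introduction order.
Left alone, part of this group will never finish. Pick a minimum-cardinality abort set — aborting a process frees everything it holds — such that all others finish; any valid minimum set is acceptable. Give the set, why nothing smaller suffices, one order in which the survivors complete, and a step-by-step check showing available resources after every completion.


Minimum abort set: T2.
Key observation: T5 had no path to completion before; after the abort of T2 ((1, 0, 0, 3) returned), step 1 is where it fits.
No smaller set exists: with zero aborts the deadlock remains.
One survivor order: T5, T4, T7. Walking it through (post-abort pool first):
  pool = (4, 3, 2, 6)
  T5: need (2, 0, 1, 5) fits (4, 3, 2, 6); releases (0, 2, 1, 0), pool now (4, 5, 3, 6)
  T4: need (1, 3, 3, 1) fits (4, 5, 3, 6); releases (0, 1, 0, 1), pool now (4, 6, 3, 7)
  T7: need (1, 0, 1, 1) fits (4, 6, 3, 7); releases (1, 0, 1, 0), pool now (5, 6, 4, 7)


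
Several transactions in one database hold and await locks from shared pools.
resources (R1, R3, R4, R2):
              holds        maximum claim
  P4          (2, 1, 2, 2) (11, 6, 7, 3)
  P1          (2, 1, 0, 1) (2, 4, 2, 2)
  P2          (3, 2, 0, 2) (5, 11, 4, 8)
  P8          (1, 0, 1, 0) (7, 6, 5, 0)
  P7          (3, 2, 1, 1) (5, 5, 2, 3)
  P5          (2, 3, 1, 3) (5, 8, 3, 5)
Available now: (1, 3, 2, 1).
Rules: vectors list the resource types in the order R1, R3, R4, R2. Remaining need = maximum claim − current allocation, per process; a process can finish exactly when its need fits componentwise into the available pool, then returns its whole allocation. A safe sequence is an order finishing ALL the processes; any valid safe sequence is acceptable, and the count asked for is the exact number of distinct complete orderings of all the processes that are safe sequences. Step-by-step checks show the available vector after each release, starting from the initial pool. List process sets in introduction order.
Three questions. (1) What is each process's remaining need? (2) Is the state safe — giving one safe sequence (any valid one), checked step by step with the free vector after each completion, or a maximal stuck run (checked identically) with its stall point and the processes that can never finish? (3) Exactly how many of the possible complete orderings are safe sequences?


(1) Outstanding need per process (order R1, R3, R4, R2):
  P4: (9, 5, 5, 1)
  P1: (0, 3, 2, 1)
  P2: (2, 9, 4, 6)
  P8: (6, 6, 4, 0)
  P7: (2, 3, 1, 2)
  P5: (3, 5, 2, 2)
(2) SAFE. One safe sequence: P1, P7, P5, P8, P2, P4.
Key observation: P1 marks the first exact bind of the order: its need (0, 3, 2, 1) fits the free (1, 3, 2, 1) with zero slack on a requested resource.
Check, step by step:
  pool = (1, 3, 2, 1)
  P1 needs (0, 3, 2, 1) <= (1, 3, 2, 1) -> finishes; pool += (2, 1, 0, 1) = (3, 4, 2, 2)
  P7 needs (2, 3, 1, 2) <= (3, 4, 2, 2) -> finishes; pool += (3, 2, 1, 1) = (6, 6, 3, 3)
  P5 needs (3, 5, 2, 2) <= (6, 6, 3, 3) -> finishes; pool += (2, 3, 1, 3) = (8, 9, 4, 6)
  P8 needs (6, 6, 4, 0) <= (8, 9, 4, 6) -> finishes; pool += (1, 0, 1, 0) = (9, 9, 5, 6)
  P2 needs (2, 9, 4, 6) <= (9, 9, 5, 6) -> finishes; pool += (3, 2, 0, 2) = (12, 11, 5, 8)
  P4 needs (9, 5, 5, 1) <= (12, 11, 5, 8) -> finishes; pool += (2, 1, 2, 2) = (14, 12, 7, 10)
(3) Precisely 3 of the possible complete orderings are safe sequences.


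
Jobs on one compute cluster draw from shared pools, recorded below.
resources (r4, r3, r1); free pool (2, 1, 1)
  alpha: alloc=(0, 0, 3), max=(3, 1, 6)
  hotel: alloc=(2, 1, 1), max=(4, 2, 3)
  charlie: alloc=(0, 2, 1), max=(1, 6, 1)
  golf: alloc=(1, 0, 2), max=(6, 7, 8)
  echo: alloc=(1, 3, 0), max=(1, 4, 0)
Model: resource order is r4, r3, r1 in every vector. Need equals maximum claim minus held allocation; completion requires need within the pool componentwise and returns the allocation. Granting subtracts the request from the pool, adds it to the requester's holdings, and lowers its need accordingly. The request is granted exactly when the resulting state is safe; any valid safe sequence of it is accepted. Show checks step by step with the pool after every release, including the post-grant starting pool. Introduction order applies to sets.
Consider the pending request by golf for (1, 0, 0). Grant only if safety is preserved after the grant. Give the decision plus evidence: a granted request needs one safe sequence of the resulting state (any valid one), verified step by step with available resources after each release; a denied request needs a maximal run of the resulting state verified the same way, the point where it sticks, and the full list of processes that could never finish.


GRANT. The post-grant state is safe; one safe sequence: echo, charlie, hotel, alpha, golf.
Key observation: granting shrinks the pool to (1, 1, 1), yet echo still fits and the chain goes through.
Verifying the post-grant state step by step:
  pool = (1, 1, 1)
  echo needs (0, 1, 0) <= (1, 1, 1) -> finishes; pool += (1, 3, 0) = (2, 4, 1)
  charlie needs (1, 4, 0) <= (2, 4, 1) -> finishes; pool += (0, 2, 1) = (2, 6, 2)
  hotel needs (2, 1, 2) <= (2, 6, 2) -> finishes; pool += (2, 1, 1) = (4, 7, 3)
  alpha needs (3, 1, 3) <= (4, 7, 3) -> finishes; pool += (0, 0, 3) = (4, 7, 6)
  golf needs (4, 7, 6) <= (4, 7, 6) -> finishes; pool += (2, 0, 2) = (6, 7, 8)


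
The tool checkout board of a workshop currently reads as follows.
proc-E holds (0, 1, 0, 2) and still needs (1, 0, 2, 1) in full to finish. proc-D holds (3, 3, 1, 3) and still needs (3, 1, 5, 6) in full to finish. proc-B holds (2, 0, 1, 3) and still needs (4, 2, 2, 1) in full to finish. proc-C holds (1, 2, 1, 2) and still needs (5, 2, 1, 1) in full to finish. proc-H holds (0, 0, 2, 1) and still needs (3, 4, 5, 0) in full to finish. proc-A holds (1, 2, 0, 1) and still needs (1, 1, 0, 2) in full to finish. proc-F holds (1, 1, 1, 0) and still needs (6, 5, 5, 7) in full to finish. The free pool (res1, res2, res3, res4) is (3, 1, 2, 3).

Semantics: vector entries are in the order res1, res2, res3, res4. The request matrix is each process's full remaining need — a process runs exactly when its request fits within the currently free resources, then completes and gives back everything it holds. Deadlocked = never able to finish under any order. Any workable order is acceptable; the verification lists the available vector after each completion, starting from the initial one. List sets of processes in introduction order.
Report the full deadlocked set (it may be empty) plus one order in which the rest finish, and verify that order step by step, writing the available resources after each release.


Deadlocked set: proc-D, proc-H and proc-F.
Key observation: no order helps: past proc-A, proc-B, proc-E, proc-C, the free pool tops out at (7, 6, 4, 11), below what each blocked process needs in res3.
A valid finishing order for the others: proc-A, proc-B, proc-E, proc-C. Verifying each step:
  pool = (3, 1, 2, 3)
  proc-A: need (1, 1, 0, 2) fits (3, 1, 2, 3); releases (1, 2, 0, 1), pool now (4, 3, 2, 4)
  proc-B: need (4, 2, 2, 1) fits (4, 3, 2, 4); releases (2, 0, 1, 3), pool now (6, 3, 3, 7)
  proc-E: need (1, 0, 2, 1) fits (6, 3, 3, 7); releases (0, 1, 0, 2), pool now (6, 4, 3, 9)
  proc-C: need (5, 2, 1, 1) fits (6, 4, 3, 9); releases (1, 2, 1, 2), pool now (7, 6, 4, 11)
The stuck group stays short no matter what:
  proc-D cannot run: need (3, 1, 5, 6) vs free (7, 6, 4, 11) (insufficient res3)
  proc-H cannot run: need (3, 4, 5, 0) vs free (7, 6, 4, 11) (insufficient res3)
  proc-F cannot run: need (6, 5, 5, 7) vs free (7, 6, 4, 11) (insufficient res3)


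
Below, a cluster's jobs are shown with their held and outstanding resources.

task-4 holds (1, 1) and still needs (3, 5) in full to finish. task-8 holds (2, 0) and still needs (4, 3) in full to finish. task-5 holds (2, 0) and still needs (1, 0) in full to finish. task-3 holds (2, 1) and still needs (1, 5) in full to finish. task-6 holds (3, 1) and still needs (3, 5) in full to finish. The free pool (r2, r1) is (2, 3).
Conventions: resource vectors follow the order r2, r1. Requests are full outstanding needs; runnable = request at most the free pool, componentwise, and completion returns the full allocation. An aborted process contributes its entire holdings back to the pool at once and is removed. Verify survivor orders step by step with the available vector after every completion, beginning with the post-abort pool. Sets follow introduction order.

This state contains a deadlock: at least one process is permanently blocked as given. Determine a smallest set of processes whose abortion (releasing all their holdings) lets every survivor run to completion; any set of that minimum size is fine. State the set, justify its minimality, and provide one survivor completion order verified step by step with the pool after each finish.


Abort task-4 and task-6.
Key observation: task-3 could never have finished before the abort; with (4, 2) returned by task-4 and task-6, it fits at step 2.
Why nothing smaller works — every single abort fails: task-4 alone leaves task-3 blocked (short on r1); task-8 alone leaves task-4 blocked (short on r1); task-5 alone leaves task-4 blocked (short on r1); task-3 alone leaves task-4 blocked (short on r1); task-6 alone leaves task-4 blocked (short on r1).
One survivor order: task-5, task-3, task-8. Walking it through (post-abort pool first):
  pool = (6, 5)
  task-5 needs (1, 0) <= (6, 5) -> finishes; pool += (2, 0) = (8, 5)
  task-3 needs (1, 5) <= (8, 5) -> finishes; pool += (2, 1) = (10, 6)
  task-8 needs (4, 3) <= (10, 6) -> finishes; pool += (2, 0) = (12, 6)


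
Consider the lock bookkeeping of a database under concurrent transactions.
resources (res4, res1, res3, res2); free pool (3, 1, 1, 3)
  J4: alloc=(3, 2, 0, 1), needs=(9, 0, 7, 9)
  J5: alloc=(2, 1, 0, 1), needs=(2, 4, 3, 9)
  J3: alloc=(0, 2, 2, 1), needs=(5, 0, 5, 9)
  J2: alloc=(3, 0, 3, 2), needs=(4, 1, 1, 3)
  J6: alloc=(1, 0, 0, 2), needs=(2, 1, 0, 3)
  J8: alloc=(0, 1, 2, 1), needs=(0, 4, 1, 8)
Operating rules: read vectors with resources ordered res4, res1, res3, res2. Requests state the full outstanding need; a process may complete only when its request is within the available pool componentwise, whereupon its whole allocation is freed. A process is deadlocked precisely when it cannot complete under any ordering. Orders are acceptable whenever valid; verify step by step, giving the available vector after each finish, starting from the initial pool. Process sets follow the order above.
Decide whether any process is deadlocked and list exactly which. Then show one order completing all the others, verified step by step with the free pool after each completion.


Deadlocked: J4, J5, J3 and J8.
Key observation: the pool after J6, J2 is (7, 1, 4, 7); every surviving request exceeds it in res2, so progress ends there.
One completion order for the rest: J6, J2. Step-by-step check:
  pool = (3, 1, 1, 3)
  J6 needs (2, 1, 0, 3) <= (3, 1, 1, 3) -> finishes; pool += (1, 0, 0, 2) = (4, 1, 1, 5)
  J2 needs (4, 1, 1, 3) <= (4, 1, 1, 5) -> finishes; pool += (3, 0, 3, 2) = (7, 1, 4, 7)
The stuck group stays short no matter what:
  blocked: J4 wants (9, 0, 7, 9), pool (7, 1, 4, 7) — not enough res4, res3 and res2
  blocked: J5 wants (2, 4, 3, 9), pool (7, 1, 4, 7) — not enough res1 and res2
  blocked: J3 wants (5, 0, 5, 9), pool (7, 1, 4, 7) — not enough res3 and res2
  blocked: J8 wants (0, 4, 1, 8), pool (7, 1, 4, 7) — not enough res1 and res2


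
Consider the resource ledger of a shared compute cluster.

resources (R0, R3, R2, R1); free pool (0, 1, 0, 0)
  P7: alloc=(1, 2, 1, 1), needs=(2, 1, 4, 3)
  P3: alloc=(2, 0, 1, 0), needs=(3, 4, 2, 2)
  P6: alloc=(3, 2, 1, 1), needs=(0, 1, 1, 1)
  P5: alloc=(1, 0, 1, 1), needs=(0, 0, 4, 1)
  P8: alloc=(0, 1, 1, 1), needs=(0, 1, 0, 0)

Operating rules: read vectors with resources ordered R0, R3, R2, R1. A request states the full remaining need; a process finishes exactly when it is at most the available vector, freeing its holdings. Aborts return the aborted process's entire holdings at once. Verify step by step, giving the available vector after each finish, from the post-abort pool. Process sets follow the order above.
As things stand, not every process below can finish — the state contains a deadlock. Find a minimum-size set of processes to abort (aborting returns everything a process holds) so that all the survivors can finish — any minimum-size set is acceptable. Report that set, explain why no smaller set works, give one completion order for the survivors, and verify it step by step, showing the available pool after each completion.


The answer: abort P7.
Key observation: P5 had no path to completion before; after the abort of P7 ((1, 2, 1, 1) returned), step 4 is where it fits.
No smaller set exists: with zero aborts the deadlock remains.
One survivor order: P6, P8, P3, P5. Check, step by step (post-abort pool first):
  pool = (1, 3, 1, 1)
  run P6 (needs (0, 1, 1, 1), free (1, 3, 1, 1)); after release of (3, 2, 1, 1) the pool is (4, 5, 2, 2)
  run P8 (needs (0, 1, 0, 0), free (4, 5, 2, 2)); after release of (0, 1, 1, 1) the pool is (4, 6, 3, 3)
  run P3 (needs (3, 4, 2, 2), free (4, 6, 3, 3)); after release of (2, 0, 1, 0) the pool is (6, 6, 4, 3)
  run P5 (needs (0, 0, 4, 1), free (6, 6, 4, 3)); after release of (1, 0, 1, 1) the pool is (7, 6, 5, 4)


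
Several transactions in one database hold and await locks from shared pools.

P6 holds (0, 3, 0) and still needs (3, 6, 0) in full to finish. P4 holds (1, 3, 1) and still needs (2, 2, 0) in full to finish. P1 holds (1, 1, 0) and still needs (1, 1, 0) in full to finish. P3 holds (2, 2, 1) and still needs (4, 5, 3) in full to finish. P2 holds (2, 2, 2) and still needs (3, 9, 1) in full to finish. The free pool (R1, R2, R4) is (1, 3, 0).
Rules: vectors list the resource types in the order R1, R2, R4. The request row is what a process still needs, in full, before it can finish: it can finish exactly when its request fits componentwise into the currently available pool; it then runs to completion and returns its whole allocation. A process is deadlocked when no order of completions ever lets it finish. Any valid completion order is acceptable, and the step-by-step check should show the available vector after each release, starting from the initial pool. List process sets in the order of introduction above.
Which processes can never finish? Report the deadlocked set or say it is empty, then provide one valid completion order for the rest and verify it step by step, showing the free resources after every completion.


No process is deadlocked.
Key observation: no deadlock: P1 fits now, and the freed resources carry the rest through.
One completion order for the rest: P1, P4, P6, P2, P3. Verifying each step:
  pool = (1, 3, 0)
  run P1 (needs (1, 1, 0), free (1, 3, 0)); after release of (1, 1, 0) the pool is (2, 4, 0)
  run P4 (needs (2, 2, 0), free (2, 4, 0)); after release of (1, 3, 1) the pool is (3, 7, 1)
  run P6 (needs (3, 6, 0), free (3, 7, 1)); after release of (0, 3, 0) the pool is (3, 10, 1)
  run P2 (needs (3, 9, 1), free (3, 10, 1)); after release of (2, 2, 2) the pool is (5, 12, 3)
  run P3 (needs (4, 5, 3), free (5, 12, 3)); after release of (2, 2, 1) the pool is (7, 14, 4)


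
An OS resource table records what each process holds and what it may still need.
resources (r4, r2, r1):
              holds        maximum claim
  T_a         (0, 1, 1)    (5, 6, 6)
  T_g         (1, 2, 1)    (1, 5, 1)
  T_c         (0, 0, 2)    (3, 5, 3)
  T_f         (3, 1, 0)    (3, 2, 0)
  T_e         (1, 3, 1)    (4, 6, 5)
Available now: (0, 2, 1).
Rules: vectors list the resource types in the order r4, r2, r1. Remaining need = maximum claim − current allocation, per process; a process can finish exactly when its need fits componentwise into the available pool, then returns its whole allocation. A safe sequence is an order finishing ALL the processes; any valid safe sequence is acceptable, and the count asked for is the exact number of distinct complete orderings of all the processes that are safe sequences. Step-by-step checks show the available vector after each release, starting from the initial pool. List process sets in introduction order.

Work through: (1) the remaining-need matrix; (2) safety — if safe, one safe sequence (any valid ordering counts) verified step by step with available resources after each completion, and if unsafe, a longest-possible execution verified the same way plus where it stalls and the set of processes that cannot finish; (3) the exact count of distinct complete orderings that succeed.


(1) Remaining need (order r4, r2, r1):
  T_a: (5, 5, 5)
  T_g: (0, 3, 0)
  T_c: (3, 5, 1)
  T_f: (0, 1, 0)
  T_e: (3, 3, 4)
(2) SAFE, for example via the order T_f, T_g, T_c, T_e, T_a.
Key observation: the order's first zero-slack moment is T_g ((0, 3, 0) needed, (3, 3, 1) free — a requested resource with nothing to spare).
Walking it through:
  pool = (0, 2, 1)
  run T_f (needs (0, 1, 0), free (0, 2, 1)); after release of (3, 1, 0) the pool is (3, 3, 1)
  run T_g (needs (0, 3, 0), free (3, 3, 1)); after release of (1, 2, 1) the pool is (4, 5, 2)
  run T_c (needs (3, 5, 1), free (4, 5, 2)); after release of (0, 0, 2) the pool is (4, 5, 4)
  run T_e (needs (3, 3, 4), free (4, 5, 4)); after release of (1, 3, 1) the pool is (5, 8, 5)
  run T_a (needs (5, 5, 5), free (5, 8, 5)); after release of (0, 1, 1) the pool is (5, 9, 6)
(3) Exactly 1 of the possible complete orderings is a safe sequence.


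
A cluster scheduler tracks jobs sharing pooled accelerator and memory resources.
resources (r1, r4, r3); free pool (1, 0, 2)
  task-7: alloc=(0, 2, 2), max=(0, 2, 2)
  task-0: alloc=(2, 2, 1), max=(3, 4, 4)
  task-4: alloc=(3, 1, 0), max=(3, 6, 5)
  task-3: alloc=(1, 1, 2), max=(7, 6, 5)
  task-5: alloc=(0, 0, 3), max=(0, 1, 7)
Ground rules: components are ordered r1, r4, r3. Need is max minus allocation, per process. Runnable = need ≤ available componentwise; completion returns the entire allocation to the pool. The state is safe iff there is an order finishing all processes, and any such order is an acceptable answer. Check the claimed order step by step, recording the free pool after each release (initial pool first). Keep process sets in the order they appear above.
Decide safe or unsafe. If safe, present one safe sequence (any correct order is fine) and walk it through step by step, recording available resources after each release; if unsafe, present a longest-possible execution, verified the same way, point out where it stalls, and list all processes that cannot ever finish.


The state is UNSAFE.
Key observation: r4 is the bottleneck — with task-7, task-0, task-5 done the pool holds (3, 4, 8), short of every remaining need.
The run task-7, task-0, task-5 cannot be extended any further. Check, step by step:
  pool = (1, 0, 2)
  task-7: need (0, 0, 0) fits (1, 0, 2); releases (0, 2, 2), pool now (1, 2, 4)
  task-0: need (1, 2, 3) fits (1, 2, 4); releases (2, 2, 1), pool now (3, 4, 5)
  task-5: need (0, 1, 4) fits (3, 4, 5); releases (0, 0, 3), pool now (3, 4, 8)
  task-4 still needs (0, 5, 5) but only (3, 4, 8) is free — short on r4
  task-3 still needs (6, 5, 3) but only (3, 4, 8) is free — short on r1 and r4
Processes that can never finish: task-4 and task-3.


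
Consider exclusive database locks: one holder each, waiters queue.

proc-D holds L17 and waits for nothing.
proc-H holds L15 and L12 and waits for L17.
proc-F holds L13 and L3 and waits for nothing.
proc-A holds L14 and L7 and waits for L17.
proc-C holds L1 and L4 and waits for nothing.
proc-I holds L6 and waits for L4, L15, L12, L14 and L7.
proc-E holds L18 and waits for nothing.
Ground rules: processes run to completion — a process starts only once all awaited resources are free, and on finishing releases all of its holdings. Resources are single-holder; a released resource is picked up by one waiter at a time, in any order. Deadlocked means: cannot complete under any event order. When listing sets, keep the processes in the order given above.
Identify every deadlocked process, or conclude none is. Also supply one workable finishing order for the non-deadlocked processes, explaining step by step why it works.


Nothing here is deadlocked.
Key observation: the waits form no ring: some process can always run, and its releases unblock the others one by one.
One completion order for the rest: proc-D, proc-A, proc-C, proc-H, proc-E, proc-F, proc-I.
Verifying each step:
  proc-D: no waits; runs immediately, freeing L17
  run proc-A (all its waits — L17 — are resolved); releases L14 and L7
  proc-C: no waits; runs immediately, freeing L1 and L4
  run proc-H (all its waits — L17 — are resolved); releases L15 and L12
  proc-E: no waits; runs immediately, freeing L18
  proc-F: no waits; runs immediately, freeing L13 and L3
  run proc-I (all its waits — L4, L15, L12, L14 and L7 — are resolved); releases L6


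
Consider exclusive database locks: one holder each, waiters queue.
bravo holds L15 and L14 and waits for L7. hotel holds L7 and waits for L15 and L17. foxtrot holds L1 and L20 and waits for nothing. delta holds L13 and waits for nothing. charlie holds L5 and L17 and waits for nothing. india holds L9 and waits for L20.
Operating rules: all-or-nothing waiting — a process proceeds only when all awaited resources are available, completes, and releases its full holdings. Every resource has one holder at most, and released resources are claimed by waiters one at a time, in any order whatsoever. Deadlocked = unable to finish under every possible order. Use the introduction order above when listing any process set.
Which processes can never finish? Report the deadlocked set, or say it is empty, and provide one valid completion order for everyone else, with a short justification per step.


The deadlocked set is bravo and hotel.
Key observation: along bravo -> hotel -> bravo, each member waits on what the next one holds — a deadlock; no other process is dragged down with it.
A valid finishing order for the others: foxtrot, india, charlie, delta.
Walking it through:
  foxtrot waits on nothing -> runs at once and releases L1 and L20
  india waits on L20 — all released -> runs and releases L9
  charlie waits on nothing -> runs at once and releases L5 and L17
  delta waits on nothing -> runs at once and releases L13


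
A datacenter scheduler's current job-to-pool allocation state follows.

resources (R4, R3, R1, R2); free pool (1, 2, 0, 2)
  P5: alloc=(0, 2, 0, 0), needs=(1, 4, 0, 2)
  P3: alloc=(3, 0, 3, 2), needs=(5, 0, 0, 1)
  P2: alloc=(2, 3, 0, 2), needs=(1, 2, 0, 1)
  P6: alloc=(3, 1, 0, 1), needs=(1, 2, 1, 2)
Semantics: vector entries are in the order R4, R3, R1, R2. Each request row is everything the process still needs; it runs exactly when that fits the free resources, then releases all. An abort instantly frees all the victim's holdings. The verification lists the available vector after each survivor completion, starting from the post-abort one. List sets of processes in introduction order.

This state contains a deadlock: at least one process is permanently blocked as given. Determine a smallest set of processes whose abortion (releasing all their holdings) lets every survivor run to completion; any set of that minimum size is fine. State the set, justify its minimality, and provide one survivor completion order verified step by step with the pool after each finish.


Abort P3.
Key observation: P6 could never have finished before the abort; with (3, 0, 3, 2) returned by P3, it fits at step 1.
No smaller set exists: with zero aborts the deadlock remains.
One survivor order: P6, P2, P5. Walking it through (post-abort pool first):
  pool = (4, 2, 3, 4)
  run P6 (needs (1, 2, 1, 2), free (4, 2, 3, 4)); after release of (3, 1, 0, 1) the pool is (7, 3, 3, 5)
  run P2 (needs (1, 2, 0, 1), free (7, 3, 3, 5)); after release of (2, 3, 0, 2) the pool is (9, 6, 3, 7)
  run P5 (needs (1, 4, 0, 2), free (9, 6, 3, 7)); after release of (0, 2, 0, 0) the pool is (9, 8, 3, 7)


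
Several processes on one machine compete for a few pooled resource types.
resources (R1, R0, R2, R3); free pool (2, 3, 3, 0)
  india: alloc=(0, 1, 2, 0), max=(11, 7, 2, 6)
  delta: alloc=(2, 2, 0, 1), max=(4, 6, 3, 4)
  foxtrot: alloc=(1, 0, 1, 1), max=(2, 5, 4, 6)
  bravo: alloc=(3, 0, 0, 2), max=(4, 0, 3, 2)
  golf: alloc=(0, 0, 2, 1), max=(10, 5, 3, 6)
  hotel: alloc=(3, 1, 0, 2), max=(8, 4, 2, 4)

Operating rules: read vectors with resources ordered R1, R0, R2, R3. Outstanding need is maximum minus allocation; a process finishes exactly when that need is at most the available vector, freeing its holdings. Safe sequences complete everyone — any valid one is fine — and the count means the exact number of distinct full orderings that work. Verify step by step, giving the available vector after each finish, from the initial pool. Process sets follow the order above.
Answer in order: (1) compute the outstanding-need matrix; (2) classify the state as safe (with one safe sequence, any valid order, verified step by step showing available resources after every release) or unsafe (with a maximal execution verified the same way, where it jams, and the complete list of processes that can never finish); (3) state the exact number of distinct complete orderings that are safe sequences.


(1) Remaining need (order R1, R0, R2, R3):
  india: (11, 6, 0, 6)
  delta: (2, 4, 3, 3)
  foxtrot: (1, 5, 3, 5)
  bravo: (1, 0, 3, 0)
  golf: (10, 5, 1, 5)
  hotel: (5, 3, 2, 2)
(2) SAFE. One safe sequence: bravo, hotel, delta, foxtrot, golf, india.
Key observation: the first exact fit in this order is bravo — it needs (1, 0, 3, 0) with (2, 3, 3, 0) free, meeting a requested resource to the last unit.
Walking it through:
  pool = (2, 3, 3, 0)
  run bravo (needs (1, 0, 3, 0), free (2, 3, 3, 0)); after release of (3, 0, 0, 2) the pool is (5, 3, 3, 2)
  run hotel (needs (5, 3, 2, 2), free (5, 3, 3, 2)); after release of (3, 1, 0, 2) the pool is (8, 4, 3, 4)
  run delta (needs (2, 4, 3, 3), free (8, 4, 3, 4)); after release of (2, 2, 0, 1) the pool is (10, 6, 3, 5)
  run foxtrot (needs (1, 5, 3, 5), free (10, 6, 3, 5)); after release of (1, 0, 1, 1) the pool is (11, 6, 4, 6)
  run golf (needs (10, 5, 1, 5), free (11, 6, 4, 6)); after release of (0, 0, 2, 1) the pool is (11, 6, 6, 7)
  run india (needs (11, 6, 0, 6), free (11, 6, 6, 7)); after release of (0, 1, 2, 0) the pool is (11, 7, 8, 7)
(3) Precisely 3 of the possible complete orderings are safe sequences.
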